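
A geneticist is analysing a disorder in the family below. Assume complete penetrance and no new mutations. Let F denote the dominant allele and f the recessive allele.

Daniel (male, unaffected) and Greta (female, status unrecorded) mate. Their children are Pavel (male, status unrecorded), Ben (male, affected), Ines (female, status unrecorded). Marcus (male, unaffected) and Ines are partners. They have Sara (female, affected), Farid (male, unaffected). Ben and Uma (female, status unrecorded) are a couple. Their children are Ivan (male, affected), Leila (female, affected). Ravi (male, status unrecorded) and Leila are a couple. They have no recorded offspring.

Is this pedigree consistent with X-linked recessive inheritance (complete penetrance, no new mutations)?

No

Under X-linked recessive, Sara (affected, female) cannot arise from Marcus (unaffected) × Ines (unrecorded).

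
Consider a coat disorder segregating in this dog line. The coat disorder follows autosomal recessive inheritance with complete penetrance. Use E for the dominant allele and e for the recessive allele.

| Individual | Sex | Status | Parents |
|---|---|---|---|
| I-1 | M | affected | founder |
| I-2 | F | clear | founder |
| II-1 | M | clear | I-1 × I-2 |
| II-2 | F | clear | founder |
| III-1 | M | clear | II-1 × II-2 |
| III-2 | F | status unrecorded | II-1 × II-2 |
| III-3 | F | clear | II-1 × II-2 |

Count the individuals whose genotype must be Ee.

Obligate heterozygotes: II-1 is clear so carries E and received e from I-1 (ee), so II-1 is Ee.
Every other individual is either homozygous by phenotype or has at least one consistent homozygous assignment, so the count is 1.

1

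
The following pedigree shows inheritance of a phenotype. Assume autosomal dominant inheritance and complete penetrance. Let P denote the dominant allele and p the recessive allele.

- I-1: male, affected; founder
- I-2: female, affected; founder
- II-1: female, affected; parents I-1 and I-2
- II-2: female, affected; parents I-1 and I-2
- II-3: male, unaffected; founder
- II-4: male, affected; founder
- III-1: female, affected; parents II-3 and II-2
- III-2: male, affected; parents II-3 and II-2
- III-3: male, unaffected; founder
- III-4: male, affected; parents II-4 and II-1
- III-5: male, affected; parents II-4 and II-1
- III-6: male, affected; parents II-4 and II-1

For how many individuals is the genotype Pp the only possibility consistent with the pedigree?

Obligate heterozygotes: III-1 is affected so carries P and received p from II-3 (pp), so III-1 is Pp; III-2 is affected so carries P and received p from II-3 (pp), so III-2 is Pp.
Every other individual is either homozygous by phenotype or has at least one consistent homozygous assignment, so the count is 2.

2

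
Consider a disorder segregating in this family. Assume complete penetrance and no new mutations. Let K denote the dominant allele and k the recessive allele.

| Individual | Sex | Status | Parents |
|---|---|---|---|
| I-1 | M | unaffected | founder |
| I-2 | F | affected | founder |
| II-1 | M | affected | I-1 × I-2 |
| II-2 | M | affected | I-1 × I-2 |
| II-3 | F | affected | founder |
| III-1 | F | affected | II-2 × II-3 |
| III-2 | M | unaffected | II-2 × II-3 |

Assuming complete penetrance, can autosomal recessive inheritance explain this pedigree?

No

Under autosomal recessive, III-2 (unaffected, male) cannot arise from II-2 (affected) × II-3 (affected).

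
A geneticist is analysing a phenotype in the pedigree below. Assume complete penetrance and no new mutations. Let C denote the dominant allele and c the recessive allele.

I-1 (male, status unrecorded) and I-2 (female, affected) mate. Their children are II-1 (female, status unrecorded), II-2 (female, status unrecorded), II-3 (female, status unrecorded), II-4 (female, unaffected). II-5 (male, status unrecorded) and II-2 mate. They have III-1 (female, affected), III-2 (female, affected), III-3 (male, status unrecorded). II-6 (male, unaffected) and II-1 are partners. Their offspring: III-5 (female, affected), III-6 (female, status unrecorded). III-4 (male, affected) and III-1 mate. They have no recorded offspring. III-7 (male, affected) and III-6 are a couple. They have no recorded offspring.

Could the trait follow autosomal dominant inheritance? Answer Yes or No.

A consistent assignment under autosomal dominant exists: I-1 Cc, I-2 Cc, II-1 CC, II-2 CC, II-3 CC, II-4 cc, II-5 CC, II-6 cc, III-1 CC, III-2 CC, III-3 CC, III-4 CC, III-5 Cc, III-6 Cc, III-7 CC.
In this assignment every recorded phenotype matches its genotype and every non-founder's genotype is obtainable from its parents' genotypes, so the pedigree is consistent.

Yes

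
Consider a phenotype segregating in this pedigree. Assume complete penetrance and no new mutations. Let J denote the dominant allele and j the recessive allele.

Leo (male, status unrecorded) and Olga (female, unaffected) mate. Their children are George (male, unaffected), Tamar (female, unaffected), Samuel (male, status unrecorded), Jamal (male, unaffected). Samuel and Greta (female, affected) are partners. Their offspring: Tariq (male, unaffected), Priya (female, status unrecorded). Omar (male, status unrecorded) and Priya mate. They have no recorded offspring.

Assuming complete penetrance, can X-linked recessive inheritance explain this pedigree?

No

Under X-linked recessive, Tariq (unaffected, male) cannot arise from Samuel (unrecorded) × Greta (affected).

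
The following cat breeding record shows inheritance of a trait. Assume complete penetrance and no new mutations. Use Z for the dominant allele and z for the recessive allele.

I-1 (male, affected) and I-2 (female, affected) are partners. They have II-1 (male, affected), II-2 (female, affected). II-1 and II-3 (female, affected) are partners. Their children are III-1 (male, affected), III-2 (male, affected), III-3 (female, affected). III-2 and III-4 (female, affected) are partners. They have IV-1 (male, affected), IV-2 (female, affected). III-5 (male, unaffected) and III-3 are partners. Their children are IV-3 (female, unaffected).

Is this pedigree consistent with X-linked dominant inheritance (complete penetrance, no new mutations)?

A consistent assignment under X-linked dominant exists: I-1 X^Z Y, I-2 X^Z X^Z, II-1 X^Z Y, II-2 X^Z X^Z, II-3 X^Z X^z, III-1 X^Z Y, III-2 X^Z Y, III-3 X^Z X^z, III-4 X^Z X^Z, III-5 X^z Y, IV-1 X^Z Y, IV-2 X^Z X^Z, IV-3 X^z X^z.
In this assignment every recorded phenotype matches its genotype and every non-founder's genotype is obtainable from its parents' genotypes, so the pedigree is consistent.

Yes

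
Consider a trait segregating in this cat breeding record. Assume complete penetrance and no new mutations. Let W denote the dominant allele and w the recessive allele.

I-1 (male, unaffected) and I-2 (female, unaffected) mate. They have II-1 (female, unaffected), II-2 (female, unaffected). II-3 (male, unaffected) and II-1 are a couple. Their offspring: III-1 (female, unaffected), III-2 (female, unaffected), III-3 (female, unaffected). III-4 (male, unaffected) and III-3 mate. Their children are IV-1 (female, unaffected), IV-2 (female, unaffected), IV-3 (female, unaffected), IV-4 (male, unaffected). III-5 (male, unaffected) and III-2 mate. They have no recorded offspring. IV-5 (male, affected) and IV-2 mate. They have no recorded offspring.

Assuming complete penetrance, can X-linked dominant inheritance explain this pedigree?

A consistent assignment under X-linked dominant exists: I-1 X^w Y, I-2 X^w X^w, II-1 X^w X^w, II-2 X^w X^w, II-3 X^w Y, III-1 X^w X^w, III-2 X^w X^w, III-3 X^w X^w, III-4 X^w Y, III-5 X^w Y, IV-1 X^w X^w, IV-2 X^w X^w, IV-3 X^w X^w, IV-4 X^w Y, IV-5 X^W Y.
In this assignment every recorded phenotype matches its genotype and every non-founder's genotype is obtainable from its parents' genotypes, so the pedigree is consistent.

Yes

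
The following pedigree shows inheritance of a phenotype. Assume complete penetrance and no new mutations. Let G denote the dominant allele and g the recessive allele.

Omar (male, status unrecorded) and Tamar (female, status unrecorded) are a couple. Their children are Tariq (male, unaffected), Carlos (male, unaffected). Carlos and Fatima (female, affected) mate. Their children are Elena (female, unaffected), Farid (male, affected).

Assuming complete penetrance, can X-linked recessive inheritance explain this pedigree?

A consistent assignment under X-linked recessive exists: Omar X^G Y, Tamar X^G X^G, Tariq X^G Y, Carlos X^G Y, Fatima X^g X^g, Elena X^G X^g, Farid X^g Y.
In this assignment every recorded phenotype matches its genotype and every non-founder's genotype is obtainable from its parents' genotypes, so the pedigree is consistent.

Yes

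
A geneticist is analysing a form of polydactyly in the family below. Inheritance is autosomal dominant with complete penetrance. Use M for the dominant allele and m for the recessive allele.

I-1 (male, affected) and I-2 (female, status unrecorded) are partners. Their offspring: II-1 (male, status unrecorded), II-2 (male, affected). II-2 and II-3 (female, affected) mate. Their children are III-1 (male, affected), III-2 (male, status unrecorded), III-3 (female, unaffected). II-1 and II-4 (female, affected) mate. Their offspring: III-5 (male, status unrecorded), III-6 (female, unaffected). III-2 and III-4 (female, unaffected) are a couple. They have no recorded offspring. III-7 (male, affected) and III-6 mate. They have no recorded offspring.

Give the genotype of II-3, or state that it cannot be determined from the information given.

Mm

From phenotype alone, II-3 is MM or Mm.
II-3 is affected so carries M and passed m to III-3 (mm), so II-3 is Mm.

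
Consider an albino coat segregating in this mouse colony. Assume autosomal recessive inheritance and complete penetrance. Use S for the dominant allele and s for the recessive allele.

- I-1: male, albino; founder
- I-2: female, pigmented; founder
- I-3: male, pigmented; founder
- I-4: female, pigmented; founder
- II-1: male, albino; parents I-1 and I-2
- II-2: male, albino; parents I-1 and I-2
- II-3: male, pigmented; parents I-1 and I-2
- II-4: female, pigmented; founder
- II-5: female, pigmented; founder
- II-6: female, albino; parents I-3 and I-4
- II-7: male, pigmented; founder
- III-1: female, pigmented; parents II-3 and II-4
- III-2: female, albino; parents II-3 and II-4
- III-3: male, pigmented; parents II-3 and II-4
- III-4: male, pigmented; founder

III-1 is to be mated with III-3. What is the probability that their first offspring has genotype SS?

4/9

II-3 is pigmented so carries S and received s from I-1 (ss), so II-3 is Ss.
II-4 is pigmented so carries S and passed s to III-2 (ss), so II-4 is Ss.
III-1 is a pigmented offspring of II-3 (Ss) × II-4 (Ss), whose cross gives 1/4 SS : 1/2 Ss : 1/4 ss; conditioning on being pigmented, III-1 is SS with probability 1/3, Ss with probability 2/3.
III-3 is a pigmented offspring of II-3 (Ss) × II-4 (Ss), whose cross gives 1/4 SS : 1/2 Ss : 1/4 ss; conditioning on being pigmented, III-3 is SS with probability 1/3, Ss with probability 2/3.
Summing over parental genotype combinations, P(offspring has genotype SS) = 1/9·1 + 2/9·1/2 + 2/9·1/2 + 4/9·1/4 = 4/9.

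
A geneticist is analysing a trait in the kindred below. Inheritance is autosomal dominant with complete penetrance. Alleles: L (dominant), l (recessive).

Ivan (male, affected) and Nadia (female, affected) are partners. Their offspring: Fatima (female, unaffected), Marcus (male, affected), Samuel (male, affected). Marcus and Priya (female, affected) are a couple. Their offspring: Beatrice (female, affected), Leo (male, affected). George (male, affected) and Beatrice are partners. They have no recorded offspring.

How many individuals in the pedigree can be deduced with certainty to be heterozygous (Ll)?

2

Obligate heterozygotes: Ivan is affected so carries L and passed l to Fatima (ll), so Ivan is Ll; Nadia is affected so carries L and passed l to Fatima (ll), so Nadia is Ll.
Every other individual is either homozygous by phenotype or has at least one consistent homozygous assignment, so the count is 2.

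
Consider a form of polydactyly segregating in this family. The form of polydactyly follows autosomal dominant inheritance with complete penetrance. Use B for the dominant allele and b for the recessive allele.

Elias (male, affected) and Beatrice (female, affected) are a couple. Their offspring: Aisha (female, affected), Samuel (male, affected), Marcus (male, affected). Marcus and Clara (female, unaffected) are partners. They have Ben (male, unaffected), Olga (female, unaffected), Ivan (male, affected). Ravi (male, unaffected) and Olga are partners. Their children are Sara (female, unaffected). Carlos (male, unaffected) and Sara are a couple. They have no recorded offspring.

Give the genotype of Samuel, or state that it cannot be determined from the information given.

cannot be determined

Samuel's phenotype allows BB or Bb, and no parent or child forces a single allele at both positions; consistent genotype assignments exist with Samuel as BB or Bb.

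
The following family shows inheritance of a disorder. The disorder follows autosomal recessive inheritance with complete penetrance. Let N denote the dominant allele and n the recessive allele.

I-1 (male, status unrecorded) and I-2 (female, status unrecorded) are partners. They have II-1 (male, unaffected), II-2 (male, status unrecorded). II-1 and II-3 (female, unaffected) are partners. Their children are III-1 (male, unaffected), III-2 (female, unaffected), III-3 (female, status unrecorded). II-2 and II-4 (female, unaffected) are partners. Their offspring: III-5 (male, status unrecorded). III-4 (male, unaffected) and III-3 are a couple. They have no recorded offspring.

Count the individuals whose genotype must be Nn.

0

No individual's genotype is forced to Nn by the pedigree, so the count is 0.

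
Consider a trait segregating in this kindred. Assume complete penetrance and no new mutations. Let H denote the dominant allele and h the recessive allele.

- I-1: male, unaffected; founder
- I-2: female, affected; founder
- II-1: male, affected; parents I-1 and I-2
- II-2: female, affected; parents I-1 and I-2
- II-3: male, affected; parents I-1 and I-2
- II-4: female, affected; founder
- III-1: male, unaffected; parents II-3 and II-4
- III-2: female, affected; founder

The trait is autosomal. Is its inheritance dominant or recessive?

dominant

II-3 and II-4 are both affected yet have an unaffected child III-1. Under a recessive model two affected parents are homozygous and every child would be affected, so the trait cannot be recessive.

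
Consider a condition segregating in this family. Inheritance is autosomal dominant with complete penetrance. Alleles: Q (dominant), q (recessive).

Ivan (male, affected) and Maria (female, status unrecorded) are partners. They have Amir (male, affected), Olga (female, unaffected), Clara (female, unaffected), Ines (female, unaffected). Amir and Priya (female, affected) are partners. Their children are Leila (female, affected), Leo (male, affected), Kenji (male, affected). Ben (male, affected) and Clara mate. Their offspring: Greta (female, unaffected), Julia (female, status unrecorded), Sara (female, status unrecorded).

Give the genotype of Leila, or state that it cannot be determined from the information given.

Leila's phenotype allows QQ or Qq, and no parent or child forces a single allele at both positions; consistent genotype assignments exist with Leila as QQ or Qq.

cannot be determined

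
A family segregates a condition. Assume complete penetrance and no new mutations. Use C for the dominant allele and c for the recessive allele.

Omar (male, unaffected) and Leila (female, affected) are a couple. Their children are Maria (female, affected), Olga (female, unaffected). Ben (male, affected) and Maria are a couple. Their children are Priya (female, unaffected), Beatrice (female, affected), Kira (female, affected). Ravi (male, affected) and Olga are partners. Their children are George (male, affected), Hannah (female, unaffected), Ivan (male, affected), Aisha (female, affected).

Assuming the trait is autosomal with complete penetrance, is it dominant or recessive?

Ben and Maria are both affected yet have an unaffected child Priya. Under a recessive model two affected parents are homozygous and every child would be affected, so the trait cannot be recessive.

dominant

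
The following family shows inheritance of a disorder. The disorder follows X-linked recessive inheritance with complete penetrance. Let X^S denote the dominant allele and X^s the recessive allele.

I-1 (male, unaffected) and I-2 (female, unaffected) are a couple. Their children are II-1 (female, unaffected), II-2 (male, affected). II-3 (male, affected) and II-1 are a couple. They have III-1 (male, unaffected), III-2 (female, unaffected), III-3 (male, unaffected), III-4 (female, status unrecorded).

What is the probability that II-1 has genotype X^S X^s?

I-1 is unaffected, so I-1 is X^S Y.
I-2 is unaffected so carries S and passed s to II-2 (X^s Y), so I-2 is X^S X^s.
Their cross gives offspring ratios 1/2 X^S X^S : 1/2 X^S X^s. Conditioning on II-1 being unaffected, P(X^S X^s) = 1/2 / 1 = 1/2 before taking II-1's own offspring into account.
II-3 is affected, so II-3 is X^s Y.
Now use II-1's offspring. Probability of each recorded status — unaffected son III-1: 1/2 if II-1 is X^S X^s, 1 if X^S X^S; unaffected daughter III-2: 1/2 if II-1 is X^S X^s, 1 if X^S X^S; unaffected son III-3: 1/2 if II-1 is X^S X^s, 1 if X^S X^S. (III-4: equally likely either way, so uninformative.)
Bayes: P(X^S X^s) = 1/2·1/8 / (1/2·1/8 + 1/2·1) = 1/9.

1/9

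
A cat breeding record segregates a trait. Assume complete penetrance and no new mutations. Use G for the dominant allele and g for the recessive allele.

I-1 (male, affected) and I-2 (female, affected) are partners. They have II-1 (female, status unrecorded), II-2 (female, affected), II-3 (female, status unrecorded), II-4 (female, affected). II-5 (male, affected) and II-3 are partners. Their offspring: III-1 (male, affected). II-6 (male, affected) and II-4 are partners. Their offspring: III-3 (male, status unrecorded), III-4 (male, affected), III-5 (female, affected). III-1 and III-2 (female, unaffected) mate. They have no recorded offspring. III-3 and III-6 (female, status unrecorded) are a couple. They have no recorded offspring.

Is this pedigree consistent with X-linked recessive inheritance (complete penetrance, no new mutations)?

Yes

A consistent assignment under X-linked recessive exists: I-1 X^g Y, I-2 X^g X^g, II-1 X^g X^g, II-2 X^g X^g, II-3 X^g X^g, II-4 X^g X^g, II-5 X^g Y, II-6 X^g Y, III-1 X^g Y, III-2 X^G X^G, III-3 X^g Y, III-4 X^g Y, III-5 X^g X^g, III-6 X^G X^G.
In this assignment every recorded phenotype matches its genotype and every non-founder's genotype is obtainable from its parents' genotypes, so the pedigree is consistent.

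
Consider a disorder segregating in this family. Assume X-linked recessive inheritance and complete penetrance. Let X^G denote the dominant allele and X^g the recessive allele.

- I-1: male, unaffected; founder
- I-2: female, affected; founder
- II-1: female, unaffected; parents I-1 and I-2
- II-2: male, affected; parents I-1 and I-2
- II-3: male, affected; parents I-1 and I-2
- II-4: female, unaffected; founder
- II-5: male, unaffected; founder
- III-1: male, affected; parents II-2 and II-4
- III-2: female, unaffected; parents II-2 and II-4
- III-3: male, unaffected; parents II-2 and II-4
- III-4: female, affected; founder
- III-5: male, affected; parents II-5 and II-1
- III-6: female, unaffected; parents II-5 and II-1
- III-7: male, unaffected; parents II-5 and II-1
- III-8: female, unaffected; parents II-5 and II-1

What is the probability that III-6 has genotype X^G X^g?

1/2

II-5 is unaffected, so II-5 is X^G Y.
II-1 is unaffected so carries G and received g from I-2 (X^g X^g), so II-1 is X^G X^g.
Their cross gives offspring ratios 1/2 X^G X^G : 1/2 X^G X^g. Conditioning on III-6 being unaffected, P(X^G X^g) = 1/2 / 1 = 1/2.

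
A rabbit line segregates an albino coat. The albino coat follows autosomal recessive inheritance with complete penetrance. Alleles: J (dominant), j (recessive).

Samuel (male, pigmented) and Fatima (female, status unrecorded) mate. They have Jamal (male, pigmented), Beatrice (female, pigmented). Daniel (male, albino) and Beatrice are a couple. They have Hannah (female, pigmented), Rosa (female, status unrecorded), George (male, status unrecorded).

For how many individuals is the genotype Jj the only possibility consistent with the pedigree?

Obligate heterozygotes: Hannah is pigmented so carries J and received j from Daniel (jj), so Hannah is Jj.
Every other individual is either homozygous by phenotype or has at least one consistent homozygous assignment, so the count is 1.

1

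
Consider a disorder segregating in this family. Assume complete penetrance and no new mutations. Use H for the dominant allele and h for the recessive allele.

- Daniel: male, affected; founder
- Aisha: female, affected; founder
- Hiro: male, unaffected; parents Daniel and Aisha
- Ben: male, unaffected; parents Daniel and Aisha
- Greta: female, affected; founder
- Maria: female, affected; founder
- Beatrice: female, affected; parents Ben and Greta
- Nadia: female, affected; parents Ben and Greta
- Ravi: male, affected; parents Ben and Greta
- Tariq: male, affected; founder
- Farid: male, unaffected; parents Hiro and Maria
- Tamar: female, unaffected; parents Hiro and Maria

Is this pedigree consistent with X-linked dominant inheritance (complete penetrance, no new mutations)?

Yes

A consistent assignment under X-linked dominant exists: Daniel X^H Y, Aisha X^H X^h, Hiro X^h Y, Ben X^h Y, Greta X^H X^H, Maria X^H X^h, Beatrice X^H X^h, Nadia X^H X^h, Ravi X^H Y, Tariq X^H Y, Farid X^h Y, Tamar X^h X^h.
In this assignment every recorded phenotype matches its genotype and every non-founder's genotype is obtainable from its parents' genotypes, so the pedigree is consistent.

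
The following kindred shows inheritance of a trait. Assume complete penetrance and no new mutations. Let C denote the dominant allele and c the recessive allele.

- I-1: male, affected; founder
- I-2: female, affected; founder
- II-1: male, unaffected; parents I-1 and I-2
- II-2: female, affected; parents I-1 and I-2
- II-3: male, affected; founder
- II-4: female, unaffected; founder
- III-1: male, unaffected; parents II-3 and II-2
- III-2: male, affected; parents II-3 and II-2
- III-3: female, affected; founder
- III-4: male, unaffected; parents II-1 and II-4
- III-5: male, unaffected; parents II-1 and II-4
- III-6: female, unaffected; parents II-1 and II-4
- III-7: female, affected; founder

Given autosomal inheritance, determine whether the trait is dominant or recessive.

dominant

I-1 and I-2 are both affected yet have an unaffected child II-1. Under a recessive model two affected parents are homozygous and every child would be affected, so the trait cannot be recessive.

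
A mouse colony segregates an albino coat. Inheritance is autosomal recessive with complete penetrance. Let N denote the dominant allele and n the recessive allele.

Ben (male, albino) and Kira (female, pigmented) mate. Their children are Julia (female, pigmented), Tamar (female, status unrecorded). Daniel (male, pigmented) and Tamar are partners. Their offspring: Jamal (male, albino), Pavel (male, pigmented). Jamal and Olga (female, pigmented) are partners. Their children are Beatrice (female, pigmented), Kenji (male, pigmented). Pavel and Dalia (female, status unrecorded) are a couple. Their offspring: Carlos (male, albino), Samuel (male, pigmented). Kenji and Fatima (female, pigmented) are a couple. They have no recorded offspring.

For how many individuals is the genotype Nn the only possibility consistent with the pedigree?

Obligate heterozygotes: Julia is pigmented so carries N and received n from Ben (nn), so Julia is Nn; Daniel is pigmented so carries N and passed n to Jamal (nn), so Daniel is Nn; Pavel is pigmented so carries N and passed n to Carlos (nn), so Pavel is Nn; Beatrice is pigmented so carries N and received n from Jamal (nn), so Beatrice is Nn; Kenji is pigmented so carries N and received n from Jamal (nn), so Kenji is Nn.
Every other individual is either homozygous by phenotype or has at least one consistent homozygous assignment, so the count is 5.

5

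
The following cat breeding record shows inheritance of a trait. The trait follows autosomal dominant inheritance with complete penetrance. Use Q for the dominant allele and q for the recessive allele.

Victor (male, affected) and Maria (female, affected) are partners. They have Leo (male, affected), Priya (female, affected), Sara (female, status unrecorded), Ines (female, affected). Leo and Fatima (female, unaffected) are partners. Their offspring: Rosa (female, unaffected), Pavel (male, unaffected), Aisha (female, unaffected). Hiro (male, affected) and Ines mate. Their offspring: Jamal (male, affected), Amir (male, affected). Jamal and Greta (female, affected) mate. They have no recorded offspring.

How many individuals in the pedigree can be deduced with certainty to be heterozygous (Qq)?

1

Obligate heterozygotes: Leo is affected so carries Q and passed q to Rosa (qq), so Leo is Qq.
Every other individual is either homozygous by phenotype or has at least one consistent homozygous assignment, so the count is 1.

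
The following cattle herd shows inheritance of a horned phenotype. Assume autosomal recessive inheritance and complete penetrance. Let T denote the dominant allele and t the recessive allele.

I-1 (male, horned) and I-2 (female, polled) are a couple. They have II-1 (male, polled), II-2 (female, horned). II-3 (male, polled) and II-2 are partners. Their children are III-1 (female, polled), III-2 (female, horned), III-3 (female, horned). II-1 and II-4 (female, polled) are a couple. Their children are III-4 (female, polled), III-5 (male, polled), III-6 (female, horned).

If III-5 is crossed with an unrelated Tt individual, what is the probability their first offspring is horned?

II-1 is polled so carries T and received t from I-1 (tt), so II-1 is Tt.
II-4 is polled so carries T and passed t to III-6 (tt), so II-4 is Tt.
III-5 is a polled offspring of II-1 (Tt) × II-4 (Tt), whose cross gives 1/4 TT : 1/2 Tt : 1/4 tt; conditioning on being polled, III-5 is TT with probability 1/3, Tt with probability 2/3.
Summing over parental genotype combinations, P(offspring is horned) = 2/3·1/4 = 1/6.

1/6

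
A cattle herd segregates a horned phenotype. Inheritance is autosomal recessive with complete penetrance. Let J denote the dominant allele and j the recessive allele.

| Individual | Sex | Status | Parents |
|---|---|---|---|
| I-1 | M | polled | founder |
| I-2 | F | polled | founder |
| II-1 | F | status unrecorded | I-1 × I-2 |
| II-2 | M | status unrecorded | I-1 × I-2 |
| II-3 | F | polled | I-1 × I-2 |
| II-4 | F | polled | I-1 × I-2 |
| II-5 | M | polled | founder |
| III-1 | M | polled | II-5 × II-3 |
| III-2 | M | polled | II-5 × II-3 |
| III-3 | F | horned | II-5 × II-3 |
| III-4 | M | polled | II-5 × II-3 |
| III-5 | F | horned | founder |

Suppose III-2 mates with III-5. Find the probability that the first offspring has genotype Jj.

II-5 is polled so carries J and passed j to III-3 (jj), so II-5 is Jj.
II-3 is polled so carries J and passed j to III-3 (jj), so II-3 is Jj.
III-2 is a polled offspring of II-5 (Jj) × II-3 (Jj), whose cross gives 1/4 JJ : 1/2 Jj : 1/4 jj; conditioning on being polled, III-2 is JJ with probability 1/3, Jj with probability 2/3.
III-5 is horned, so III-5 is jj.
Summing over parental genotype combinations, P(offspring has genotype Jj) = 1/3·1 + 2/3·1/2 = 2/3.

2/3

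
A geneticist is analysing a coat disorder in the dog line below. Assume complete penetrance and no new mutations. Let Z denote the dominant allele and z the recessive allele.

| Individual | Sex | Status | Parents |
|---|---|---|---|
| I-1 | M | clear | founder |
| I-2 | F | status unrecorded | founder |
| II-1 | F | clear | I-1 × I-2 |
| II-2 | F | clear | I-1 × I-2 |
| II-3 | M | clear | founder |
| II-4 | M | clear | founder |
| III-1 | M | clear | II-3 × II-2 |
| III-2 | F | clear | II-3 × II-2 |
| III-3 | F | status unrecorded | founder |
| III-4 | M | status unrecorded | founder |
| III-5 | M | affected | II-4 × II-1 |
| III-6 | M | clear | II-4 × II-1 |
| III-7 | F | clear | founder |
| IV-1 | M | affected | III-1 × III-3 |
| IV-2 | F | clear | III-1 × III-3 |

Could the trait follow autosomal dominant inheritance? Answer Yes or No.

No

Under autosomal dominant, III-5 (affected, male) cannot arise from II-4 (clear) × II-1 (clear).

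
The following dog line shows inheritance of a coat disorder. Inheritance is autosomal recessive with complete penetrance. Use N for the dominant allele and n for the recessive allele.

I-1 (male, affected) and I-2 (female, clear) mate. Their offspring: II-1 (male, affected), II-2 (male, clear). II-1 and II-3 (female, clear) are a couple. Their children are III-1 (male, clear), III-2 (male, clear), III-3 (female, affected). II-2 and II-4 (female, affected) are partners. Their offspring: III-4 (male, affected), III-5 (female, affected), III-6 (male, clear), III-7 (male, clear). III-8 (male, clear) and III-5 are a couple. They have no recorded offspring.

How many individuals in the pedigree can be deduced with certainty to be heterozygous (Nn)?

7

Obligate heterozygotes: I-2 is clear so carries N and passed n to II-1 (nn), so I-2 is Nn; II-2 is clear so carries N and received n from I-1 (nn), so II-2 is Nn; II-3 is clear so carries N and passed n to III-3 (nn), so II-3 is Nn; III-1 is clear so carries N and received n from II-1 (nn), so III-1 is Nn; III-2 is clear so carries N and received n from II-1 (nn), so III-2 is Nn; III-6 is clear so carries N and received n from II-4 (nn), so III-6 is Nn; III-7 is clear so carries N and received n from II-4 (nn), so III-7 is Nn.
Every other individual is either homozygous by phenotype or has at least one consistent homozygous assignment, so the count is 7.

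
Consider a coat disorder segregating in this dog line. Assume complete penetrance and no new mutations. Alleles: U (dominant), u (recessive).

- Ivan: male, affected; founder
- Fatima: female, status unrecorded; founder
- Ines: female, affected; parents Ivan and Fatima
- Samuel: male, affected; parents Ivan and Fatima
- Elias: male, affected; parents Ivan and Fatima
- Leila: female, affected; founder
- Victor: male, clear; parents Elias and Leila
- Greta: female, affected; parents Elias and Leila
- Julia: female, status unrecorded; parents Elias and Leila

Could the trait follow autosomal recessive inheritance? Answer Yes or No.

No

Under autosomal recessive, Victor (clear, male) cannot arise from Elias (affected) × Leila (affected).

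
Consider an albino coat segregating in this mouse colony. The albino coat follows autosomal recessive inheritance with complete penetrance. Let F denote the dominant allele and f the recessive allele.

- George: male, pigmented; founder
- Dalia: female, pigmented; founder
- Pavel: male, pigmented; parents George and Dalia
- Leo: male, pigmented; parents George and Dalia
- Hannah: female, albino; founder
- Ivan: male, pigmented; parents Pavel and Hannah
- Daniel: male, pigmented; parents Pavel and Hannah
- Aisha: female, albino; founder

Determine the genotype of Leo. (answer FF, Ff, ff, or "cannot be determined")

cannot be determined

Leo's phenotype allows FF or Ff, and no parent or child forces a single allele at both positions; consistent genotype assignments exist with Leo as FF or Ff.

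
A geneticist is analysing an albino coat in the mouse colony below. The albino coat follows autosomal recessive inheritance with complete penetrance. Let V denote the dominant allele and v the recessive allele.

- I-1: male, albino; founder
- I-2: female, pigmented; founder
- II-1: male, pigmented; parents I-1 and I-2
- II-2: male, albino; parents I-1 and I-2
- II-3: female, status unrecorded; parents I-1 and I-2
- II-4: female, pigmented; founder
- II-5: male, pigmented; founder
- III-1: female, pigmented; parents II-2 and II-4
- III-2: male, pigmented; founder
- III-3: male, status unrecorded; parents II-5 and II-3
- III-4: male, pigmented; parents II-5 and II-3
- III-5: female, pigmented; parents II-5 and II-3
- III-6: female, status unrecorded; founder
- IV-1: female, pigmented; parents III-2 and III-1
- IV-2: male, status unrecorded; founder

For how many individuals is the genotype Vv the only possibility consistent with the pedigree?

3

Obligate heterozygotes: I-2 is pigmented so carries V and passed v to II-2 (vv), so I-2 is Vv; II-1 is pigmented so carries V and received v from I-1 (vv), so II-1 is Vv; III-1 is pigmented so carries V and received v from II-2 (vv), so III-1 is Vv.
Every other individual is either homozygous by phenotype or has at least one consistent homozygous assignment, so the count is 3.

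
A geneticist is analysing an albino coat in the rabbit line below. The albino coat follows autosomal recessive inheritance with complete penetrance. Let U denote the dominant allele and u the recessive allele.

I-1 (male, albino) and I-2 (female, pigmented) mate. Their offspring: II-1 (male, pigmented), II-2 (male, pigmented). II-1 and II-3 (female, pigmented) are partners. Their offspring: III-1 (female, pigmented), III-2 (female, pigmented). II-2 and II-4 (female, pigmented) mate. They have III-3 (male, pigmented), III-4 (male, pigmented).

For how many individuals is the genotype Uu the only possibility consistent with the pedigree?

Obligate heterozygotes: II-1 is pigmented so carries U and received u from I-1 (uu), so II-1 is Uu; II-2 is pigmented so carries U and received u from I-1 (uu), so II-2 is Uu.
Every other individual is either homozygous by phenotype or has at least one consistent homozygous assignment, so the count is 2.

2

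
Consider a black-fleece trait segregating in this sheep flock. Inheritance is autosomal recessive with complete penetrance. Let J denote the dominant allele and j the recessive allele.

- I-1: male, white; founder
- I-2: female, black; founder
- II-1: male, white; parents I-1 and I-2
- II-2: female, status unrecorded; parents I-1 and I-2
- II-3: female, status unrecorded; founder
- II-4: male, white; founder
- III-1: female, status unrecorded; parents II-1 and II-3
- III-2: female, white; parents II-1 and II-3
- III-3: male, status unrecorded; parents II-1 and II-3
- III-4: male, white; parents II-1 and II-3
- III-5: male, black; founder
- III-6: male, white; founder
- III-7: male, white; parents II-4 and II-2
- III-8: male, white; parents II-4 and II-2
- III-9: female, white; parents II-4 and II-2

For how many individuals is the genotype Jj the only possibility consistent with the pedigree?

1

Obligate heterozygotes: II-1 is white so carries J and received j from I-2 (jj), so II-1 is Jj.
Every other individual is either homozygous by phenotype or has at least one consistent homozygous assignment, so the count is 1.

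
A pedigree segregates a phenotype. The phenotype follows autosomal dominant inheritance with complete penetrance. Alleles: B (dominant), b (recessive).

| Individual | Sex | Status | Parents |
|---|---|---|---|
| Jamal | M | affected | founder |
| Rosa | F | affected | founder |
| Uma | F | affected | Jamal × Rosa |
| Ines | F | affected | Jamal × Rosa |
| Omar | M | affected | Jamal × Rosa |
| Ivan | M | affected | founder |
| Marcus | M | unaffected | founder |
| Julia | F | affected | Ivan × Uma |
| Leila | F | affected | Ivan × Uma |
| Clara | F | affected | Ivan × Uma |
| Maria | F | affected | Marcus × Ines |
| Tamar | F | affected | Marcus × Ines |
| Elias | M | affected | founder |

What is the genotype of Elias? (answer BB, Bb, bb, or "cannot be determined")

cannot be determined

Elias's phenotype allows BB or Bb, and no parent or child forces a single allele at both positions; consistent genotype assignments exist with Elias as BB or Bb.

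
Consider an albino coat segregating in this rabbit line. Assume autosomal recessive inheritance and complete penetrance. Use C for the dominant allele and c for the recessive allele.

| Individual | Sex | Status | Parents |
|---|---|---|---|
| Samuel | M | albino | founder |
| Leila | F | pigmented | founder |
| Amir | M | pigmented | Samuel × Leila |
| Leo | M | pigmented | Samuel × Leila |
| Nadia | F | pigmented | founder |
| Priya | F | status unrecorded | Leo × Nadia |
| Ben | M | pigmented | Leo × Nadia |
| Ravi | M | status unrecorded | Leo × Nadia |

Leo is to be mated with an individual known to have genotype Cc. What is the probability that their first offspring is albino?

1/4

Leo is pigmented so carries C and received c from Samuel (cc), so Leo is Cc.
The cross gives 1/4 CC : 1/2 Cc : 1/4 cc, so P(offspring is albino) = 1/4.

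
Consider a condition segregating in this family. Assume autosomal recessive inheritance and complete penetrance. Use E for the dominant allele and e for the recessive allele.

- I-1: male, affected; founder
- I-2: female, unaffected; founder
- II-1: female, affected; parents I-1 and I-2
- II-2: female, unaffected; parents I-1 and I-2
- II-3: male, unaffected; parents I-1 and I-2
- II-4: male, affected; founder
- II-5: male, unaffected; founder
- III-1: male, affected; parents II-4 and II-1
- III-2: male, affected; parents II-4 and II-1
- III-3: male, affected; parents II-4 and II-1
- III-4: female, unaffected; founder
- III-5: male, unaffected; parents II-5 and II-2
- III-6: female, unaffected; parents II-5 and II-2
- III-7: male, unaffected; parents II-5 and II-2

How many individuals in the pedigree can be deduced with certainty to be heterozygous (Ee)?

3

Obligate heterozygotes: I-2 is unaffected so carries E and passed e to II-1 (ee), so I-2 is Ee; II-2 is unaffected so carries E and received e from I-1 (ee), so II-2 is Ee; II-3 is unaffected so carries E and received e from I-1 (ee), so II-3 is Ee.
Every other individual is either homozygous by phenotype or has at least one consistent homozygous assignment, so the count is 3.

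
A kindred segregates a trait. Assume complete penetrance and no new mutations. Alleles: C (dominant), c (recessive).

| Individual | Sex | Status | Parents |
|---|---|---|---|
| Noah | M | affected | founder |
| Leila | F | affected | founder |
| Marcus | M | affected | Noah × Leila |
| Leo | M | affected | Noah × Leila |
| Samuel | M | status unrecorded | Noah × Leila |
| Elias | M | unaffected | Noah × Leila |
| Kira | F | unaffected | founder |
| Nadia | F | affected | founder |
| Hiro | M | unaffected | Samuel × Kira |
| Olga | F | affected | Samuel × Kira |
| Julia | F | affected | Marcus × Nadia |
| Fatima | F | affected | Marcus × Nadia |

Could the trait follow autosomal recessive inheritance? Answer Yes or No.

Under autosomal recessive, Elias (unaffected, male) cannot arise from Noah (affected) × Leila (affected).

No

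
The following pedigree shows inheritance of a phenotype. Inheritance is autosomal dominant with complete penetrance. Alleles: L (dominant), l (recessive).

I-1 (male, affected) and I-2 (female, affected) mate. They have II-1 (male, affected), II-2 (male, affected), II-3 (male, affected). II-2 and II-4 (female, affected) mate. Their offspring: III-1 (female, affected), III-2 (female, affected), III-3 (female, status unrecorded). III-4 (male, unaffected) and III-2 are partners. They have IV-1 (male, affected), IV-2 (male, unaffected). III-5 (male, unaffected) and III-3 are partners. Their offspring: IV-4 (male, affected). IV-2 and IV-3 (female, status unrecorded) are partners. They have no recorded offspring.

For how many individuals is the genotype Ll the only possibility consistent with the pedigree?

Obligate heterozygotes: III-2 is affected so carries L and passed l to IV-2 (ll), so III-2 is Ll; IV-1 is affected so carries L and received l from III-4 (ll), so IV-1 is Ll; IV-4 is affected so carries L and received l from III-5 (ll), so IV-4 is Ll.
Every other individual is either homozygous by phenotype or has at least one consistent homozygous assignment, so the count is 3.

3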